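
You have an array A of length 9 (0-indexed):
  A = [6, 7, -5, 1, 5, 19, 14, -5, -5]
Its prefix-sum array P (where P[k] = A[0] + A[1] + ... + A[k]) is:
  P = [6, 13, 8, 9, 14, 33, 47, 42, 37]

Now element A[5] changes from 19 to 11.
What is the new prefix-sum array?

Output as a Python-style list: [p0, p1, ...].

Answer: [6, 13, 8, 9, 14, 25, 39, 34, 29]

Derivation:
Change: A[5] 19 -> 11, delta = -8
P[k] for k < 5: unchanged (A[5] not included)
P[k] for k >= 5: shift by delta = -8
  P[0] = 6 + 0 = 6
  P[1] = 13 + 0 = 13
  P[2] = 8 + 0 = 8
  P[3] = 9 + 0 = 9
  P[4] = 14 + 0 = 14
  P[5] = 33 + -8 = 25
  P[6] = 47 + -8 = 39
  P[7] = 42 + -8 = 34
  P[8] = 37 + -8 = 29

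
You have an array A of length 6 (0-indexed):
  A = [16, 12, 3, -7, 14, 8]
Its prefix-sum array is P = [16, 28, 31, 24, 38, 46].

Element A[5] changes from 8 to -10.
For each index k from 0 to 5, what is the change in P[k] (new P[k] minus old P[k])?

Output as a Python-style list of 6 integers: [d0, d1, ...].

Answer: [0, 0, 0, 0, 0, -18]

Derivation:
Element change: A[5] 8 -> -10, delta = -18
For k < 5: P[k] unchanged, delta_P[k] = 0
For k >= 5: P[k] shifts by exactly -18
Delta array: [0, 0, 0, 0, 0, -18]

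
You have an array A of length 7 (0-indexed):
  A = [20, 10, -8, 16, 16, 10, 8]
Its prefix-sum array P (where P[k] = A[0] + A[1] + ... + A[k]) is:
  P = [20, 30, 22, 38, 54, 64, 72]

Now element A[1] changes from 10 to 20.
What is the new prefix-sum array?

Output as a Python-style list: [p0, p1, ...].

Answer: [20, 40, 32, 48, 64, 74, 82]

Derivation:
Change: A[1] 10 -> 20, delta = 10
P[k] for k < 1: unchanged (A[1] not included)
P[k] for k >= 1: shift by delta = 10
  P[0] = 20 + 0 = 20
  P[1] = 30 + 10 = 40
  P[2] = 22 + 10 = 32
  P[3] = 38 + 10 = 48
  P[4] = 54 + 10 = 64
  P[5] = 64 + 10 = 74
  P[6] = 72 + 10 = 82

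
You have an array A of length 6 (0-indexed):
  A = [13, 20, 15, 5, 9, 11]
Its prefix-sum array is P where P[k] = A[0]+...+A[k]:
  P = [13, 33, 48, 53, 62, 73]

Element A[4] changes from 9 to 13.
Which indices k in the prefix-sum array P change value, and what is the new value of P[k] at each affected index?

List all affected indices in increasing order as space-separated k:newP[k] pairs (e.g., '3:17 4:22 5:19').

Answer: 4:66 5:77

Derivation:
P[k] = A[0] + ... + A[k]
P[k] includes A[4] iff k >= 4
Affected indices: 4, 5, ..., 5; delta = 4
  P[4]: 62 + 4 = 66
  P[5]: 73 + 4 = 77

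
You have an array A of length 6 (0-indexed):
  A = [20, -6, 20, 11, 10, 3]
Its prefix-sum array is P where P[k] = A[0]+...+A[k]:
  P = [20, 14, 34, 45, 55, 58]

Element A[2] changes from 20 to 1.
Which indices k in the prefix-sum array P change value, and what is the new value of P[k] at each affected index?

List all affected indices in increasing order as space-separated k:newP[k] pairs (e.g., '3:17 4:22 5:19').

Answer: 2:15 3:26 4:36 5:39

Derivation:
P[k] = A[0] + ... + A[k]
P[k] includes A[2] iff k >= 2
Affected indices: 2, 3, ..., 5; delta = -19
  P[2]: 34 + -19 = 15
  P[3]: 45 + -19 = 26
  P[4]: 55 + -19 = 36
  P[5]: 58 + -19 = 39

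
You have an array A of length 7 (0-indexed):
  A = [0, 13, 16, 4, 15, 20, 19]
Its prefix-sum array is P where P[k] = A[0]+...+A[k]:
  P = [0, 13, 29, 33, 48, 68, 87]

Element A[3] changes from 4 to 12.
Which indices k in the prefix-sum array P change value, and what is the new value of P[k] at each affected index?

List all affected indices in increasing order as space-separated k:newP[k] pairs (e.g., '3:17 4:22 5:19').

P[k] = A[0] + ... + A[k]
P[k] includes A[3] iff k >= 3
Affected indices: 3, 4, ..., 6; delta = 8
  P[3]: 33 + 8 = 41
  P[4]: 48 + 8 = 56
  P[5]: 68 + 8 = 76
  P[6]: 87 + 8 = 95

Answer: 3:41 4:56 5:76 6:95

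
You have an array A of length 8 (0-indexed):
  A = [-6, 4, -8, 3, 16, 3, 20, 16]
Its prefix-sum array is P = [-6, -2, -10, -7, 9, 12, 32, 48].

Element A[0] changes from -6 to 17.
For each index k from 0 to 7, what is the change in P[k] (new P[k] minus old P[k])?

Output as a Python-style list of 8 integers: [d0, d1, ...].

Element change: A[0] -6 -> 17, delta = 23
For k < 0: P[k] unchanged, delta_P[k] = 0
For k >= 0: P[k] shifts by exactly 23
Delta array: [23, 23, 23, 23, 23, 23, 23, 23]

Answer: [23, 23, 23, 23, 23, 23, 23, 23]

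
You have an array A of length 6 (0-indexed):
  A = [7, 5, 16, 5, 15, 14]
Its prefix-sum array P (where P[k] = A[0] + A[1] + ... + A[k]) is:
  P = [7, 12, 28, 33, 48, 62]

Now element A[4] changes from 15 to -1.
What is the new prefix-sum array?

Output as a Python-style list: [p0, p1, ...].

Answer: [7, 12, 28, 33, 32, 46]

Derivation:
Change: A[4] 15 -> -1, delta = -16
P[k] for k < 4: unchanged (A[4] not included)
P[k] for k >= 4: shift by delta = -16
  P[0] = 7 + 0 = 7
  P[1] = 12 + 0 = 12
  P[2] = 28 + 0 = 28
  P[3] = 33 + 0 = 33
  P[4] = 48 + -16 = 32
  P[5] = 62 + -16 = 46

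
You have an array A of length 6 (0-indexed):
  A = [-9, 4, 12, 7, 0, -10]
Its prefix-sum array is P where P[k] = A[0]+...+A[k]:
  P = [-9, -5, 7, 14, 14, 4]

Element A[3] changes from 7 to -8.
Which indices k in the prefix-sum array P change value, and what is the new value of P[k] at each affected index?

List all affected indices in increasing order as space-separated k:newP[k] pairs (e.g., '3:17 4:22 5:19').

P[k] = A[0] + ... + A[k]
P[k] includes A[3] iff k >= 3
Affected indices: 3, 4, ..., 5; delta = -15
  P[3]: 14 + -15 = -1
  P[4]: 14 + -15 = -1
  P[5]: 4 + -15 = -11

Answer: 3:-1 4:-1 5:-11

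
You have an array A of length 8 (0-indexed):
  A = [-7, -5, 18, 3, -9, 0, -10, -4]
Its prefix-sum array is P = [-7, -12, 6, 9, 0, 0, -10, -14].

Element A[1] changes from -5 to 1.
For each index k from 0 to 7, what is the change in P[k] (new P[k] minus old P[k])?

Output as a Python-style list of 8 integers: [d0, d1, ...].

Element change: A[1] -5 -> 1, delta = 6
For k < 1: P[k] unchanged, delta_P[k] = 0
For k >= 1: P[k] shifts by exactly 6
Delta array: [0, 6, 6, 6, 6, 6, 6, 6]

Answer: [0, 6, 6, 6, 6, 6, 6, 6]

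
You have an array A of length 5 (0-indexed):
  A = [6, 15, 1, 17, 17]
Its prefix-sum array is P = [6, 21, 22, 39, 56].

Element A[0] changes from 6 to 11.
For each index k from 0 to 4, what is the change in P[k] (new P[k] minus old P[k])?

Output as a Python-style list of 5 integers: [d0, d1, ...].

Element change: A[0] 6 -> 11, delta = 5
For k < 0: P[k] unchanged, delta_P[k] = 0
For k >= 0: P[k] shifts by exactly 5
Delta array: [5, 5, 5, 5, 5]

Answer: [5, 5, 5, 5, 5]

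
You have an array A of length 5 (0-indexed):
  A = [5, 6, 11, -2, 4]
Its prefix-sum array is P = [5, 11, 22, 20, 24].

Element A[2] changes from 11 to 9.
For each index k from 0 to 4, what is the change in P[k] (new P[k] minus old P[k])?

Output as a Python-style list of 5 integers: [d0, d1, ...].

Answer: [0, 0, -2, -2, -2]

Derivation:
Element change: A[2] 11 -> 9, delta = -2
For k < 2: P[k] unchanged, delta_P[k] = 0
For k >= 2: P[k] shifts by exactly -2
Delta array: [0, 0, -2, -2, -2]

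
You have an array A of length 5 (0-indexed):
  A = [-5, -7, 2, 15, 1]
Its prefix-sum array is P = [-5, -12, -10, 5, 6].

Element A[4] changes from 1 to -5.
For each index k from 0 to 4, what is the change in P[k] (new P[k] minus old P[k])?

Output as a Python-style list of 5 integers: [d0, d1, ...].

Element change: A[4] 1 -> -5, delta = -6
For k < 4: P[k] unchanged, delta_P[k] = 0
For k >= 4: P[k] shifts by exactly -6
Delta array: [0, 0, 0, 0, -6]

Answer: [0, 0, 0, 0, -6]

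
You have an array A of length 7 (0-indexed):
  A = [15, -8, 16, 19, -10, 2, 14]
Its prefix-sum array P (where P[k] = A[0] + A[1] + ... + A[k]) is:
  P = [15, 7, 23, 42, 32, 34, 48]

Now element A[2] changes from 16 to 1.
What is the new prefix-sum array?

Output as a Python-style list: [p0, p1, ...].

Answer: [15, 7, 8, 27, 17, 19, 33]

Derivation:
Change: A[2] 16 -> 1, delta = -15
P[k] for k < 2: unchanged (A[2] not included)
P[k] for k >= 2: shift by delta = -15
  P[0] = 15 + 0 = 15
  P[1] = 7 + 0 = 7
  P[2] = 23 + -15 = 8
  P[3] = 42 + -15 = 27
  P[4] = 32 + -15 = 17
  P[5] = 34 + -15 = 19
  P[6] = 48 + -15 = 33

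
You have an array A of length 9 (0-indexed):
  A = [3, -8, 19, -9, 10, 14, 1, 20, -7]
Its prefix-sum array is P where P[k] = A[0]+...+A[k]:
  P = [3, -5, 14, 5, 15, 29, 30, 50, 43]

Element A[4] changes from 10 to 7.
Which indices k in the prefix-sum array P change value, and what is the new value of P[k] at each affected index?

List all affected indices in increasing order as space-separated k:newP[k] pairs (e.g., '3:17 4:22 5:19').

Answer: 4:12 5:26 6:27 7:47 8:40

Derivation:
P[k] = A[0] + ... + A[k]
P[k] includes A[4] iff k >= 4
Affected indices: 4, 5, ..., 8; delta = -3
  P[4]: 15 + -3 = 12
  P[5]: 29 + -3 = 26
  P[6]: 30 + -3 = 27
  P[7]: 50 + -3 = 47
  P[8]: 43 + -3 = 40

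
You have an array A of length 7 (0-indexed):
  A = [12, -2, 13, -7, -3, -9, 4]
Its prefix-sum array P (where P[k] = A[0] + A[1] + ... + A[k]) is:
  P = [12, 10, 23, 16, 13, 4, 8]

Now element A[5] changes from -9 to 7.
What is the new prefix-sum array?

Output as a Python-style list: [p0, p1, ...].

Change: A[5] -9 -> 7, delta = 16
P[k] for k < 5: unchanged (A[5] not included)
P[k] for k >= 5: shift by delta = 16
  P[0] = 12 + 0 = 12
  P[1] = 10 + 0 = 10
  P[2] = 23 + 0 = 23
  P[3] = 16 + 0 = 16
  P[4] = 13 + 0 = 13
  P[5] = 4 + 16 = 20
  P[6] = 8 + 16 = 24

Answer: [12, 10, 23, 16, 13, 20, 24]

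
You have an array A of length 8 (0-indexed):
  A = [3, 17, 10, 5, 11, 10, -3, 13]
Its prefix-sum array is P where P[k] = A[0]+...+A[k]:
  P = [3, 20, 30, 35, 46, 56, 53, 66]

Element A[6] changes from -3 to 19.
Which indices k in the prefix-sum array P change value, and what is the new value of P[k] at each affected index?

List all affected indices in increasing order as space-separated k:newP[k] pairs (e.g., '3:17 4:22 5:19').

Answer: 6:75 7:88

Derivation:
P[k] = A[0] + ... + A[k]
P[k] includes A[6] iff k >= 6
Affected indices: 6, 7, ..., 7; delta = 22
  P[6]: 53 + 22 = 75
  P[7]: 66 + 22 = 88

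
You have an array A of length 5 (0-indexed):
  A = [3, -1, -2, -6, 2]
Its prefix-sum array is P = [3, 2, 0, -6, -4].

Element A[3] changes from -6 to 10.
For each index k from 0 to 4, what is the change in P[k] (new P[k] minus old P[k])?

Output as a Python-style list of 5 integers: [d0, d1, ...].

Answer: [0, 0, 0, 16, 16]

Derivation:
Element change: A[3] -6 -> 10, delta = 16
For k < 3: P[k] unchanged, delta_P[k] = 0
For k >= 3: P[k] shifts by exactly 16
Delta array: [0, 0, 0, 16, 16]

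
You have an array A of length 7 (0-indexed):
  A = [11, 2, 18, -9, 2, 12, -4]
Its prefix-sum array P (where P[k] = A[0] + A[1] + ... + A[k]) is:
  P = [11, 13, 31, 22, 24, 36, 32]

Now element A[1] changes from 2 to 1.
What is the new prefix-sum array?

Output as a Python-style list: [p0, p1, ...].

Change: A[1] 2 -> 1, delta = -1
P[k] for k < 1: unchanged (A[1] not included)
P[k] for k >= 1: shift by delta = -1
  P[0] = 11 + 0 = 11
  P[1] = 13 + -1 = 12
  P[2] = 31 + -1 = 30
  P[3] = 22 + -1 = 21
  P[4] = 24 + -1 = 23
  P[5] = 36 + -1 = 35
  P[6] = 32 + -1 = 31

Answer: [11, 12, 30, 21, 23, 35, 31]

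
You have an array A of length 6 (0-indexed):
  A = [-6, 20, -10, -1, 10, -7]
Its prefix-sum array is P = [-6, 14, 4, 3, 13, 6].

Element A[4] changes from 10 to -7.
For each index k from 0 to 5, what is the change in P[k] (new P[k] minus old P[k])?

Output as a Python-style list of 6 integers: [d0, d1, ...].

Answer: [0, 0, 0, 0, -17, -17]

Derivation:
Element change: A[4] 10 -> -7, delta = -17
For k < 4: P[k] unchanged, delta_P[k] = 0
For k >= 4: P[k] shifts by exactly -17
Delta array: [0, 0, 0, 0, -17, -17]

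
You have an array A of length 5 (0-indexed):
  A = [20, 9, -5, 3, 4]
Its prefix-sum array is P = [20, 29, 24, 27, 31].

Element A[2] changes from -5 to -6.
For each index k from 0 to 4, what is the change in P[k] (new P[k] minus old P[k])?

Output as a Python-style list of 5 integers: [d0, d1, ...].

Answer: [0, 0, -1, -1, -1]

Derivation:
Element change: A[2] -5 -> -6, delta = -1
For k < 2: P[k] unchanged, delta_P[k] = 0
For k >= 2: P[k] shifts by exactly -1
Delta array: [0, 0, -1, -1, -1]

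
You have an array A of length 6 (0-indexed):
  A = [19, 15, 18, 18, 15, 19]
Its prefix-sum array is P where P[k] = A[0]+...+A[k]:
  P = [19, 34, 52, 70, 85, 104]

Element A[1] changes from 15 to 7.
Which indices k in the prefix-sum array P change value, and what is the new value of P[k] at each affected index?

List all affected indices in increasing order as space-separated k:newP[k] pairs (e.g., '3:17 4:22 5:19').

Answer: 1:26 2:44 3:62 4:77 5:96

Derivation:
P[k] = A[0] + ... + A[k]
P[k] includes A[1] iff k >= 1
Affected indices: 1, 2, ..., 5; delta = -8
  P[1]: 34 + -8 = 26
  P[2]: 52 + -8 = 44
  P[3]: 70 + -8 = 62
  P[4]: 85 + -8 = 77
  P[5]: 104 + -8 = 96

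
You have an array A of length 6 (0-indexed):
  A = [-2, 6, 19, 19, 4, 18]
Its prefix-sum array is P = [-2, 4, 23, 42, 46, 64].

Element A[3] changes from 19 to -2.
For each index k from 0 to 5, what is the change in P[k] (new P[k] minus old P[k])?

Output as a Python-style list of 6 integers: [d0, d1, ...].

Answer: [0, 0, 0, -21, -21, -21]

Derivation:
Element change: A[3] 19 -> -2, delta = -21
For k < 3: P[k] unchanged, delta_P[k] = 0
For k >= 3: P[k] shifts by exactly -21
Delta array: [0, 0, 0, -21, -21, -21]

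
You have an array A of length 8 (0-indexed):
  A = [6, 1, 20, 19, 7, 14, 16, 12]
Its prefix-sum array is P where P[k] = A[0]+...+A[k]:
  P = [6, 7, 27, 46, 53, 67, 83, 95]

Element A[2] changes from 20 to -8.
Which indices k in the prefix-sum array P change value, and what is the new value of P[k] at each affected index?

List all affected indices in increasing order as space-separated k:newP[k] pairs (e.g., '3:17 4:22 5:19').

Answer: 2:-1 3:18 4:25 5:39 6:55 7:67

Derivation:
P[k] = A[0] + ... + A[k]
P[k] includes A[2] iff k >= 2
Affected indices: 2, 3, ..., 7; delta = -28
  P[2]: 27 + -28 = -1
  P[3]: 46 + -28 = 18
  P[4]: 53 + -28 = 25
  P[5]: 67 + -28 = 39
  P[6]: 83 + -28 = 55
  P[7]: 95 + -28 = 67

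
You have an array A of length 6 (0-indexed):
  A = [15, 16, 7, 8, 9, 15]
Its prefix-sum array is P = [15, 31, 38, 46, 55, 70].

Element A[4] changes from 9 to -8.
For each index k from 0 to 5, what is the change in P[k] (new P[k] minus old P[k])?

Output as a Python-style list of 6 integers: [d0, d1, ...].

Answer: [0, 0, 0, 0, -17, -17]

Derivation:
Element change: A[4] 9 -> -8, delta = -17
For k < 4: P[k] unchanged, delta_P[k] = 0
For k >= 4: P[k] shifts by exactly -17
Delta array: [0, 0, 0, 0, -17, -17]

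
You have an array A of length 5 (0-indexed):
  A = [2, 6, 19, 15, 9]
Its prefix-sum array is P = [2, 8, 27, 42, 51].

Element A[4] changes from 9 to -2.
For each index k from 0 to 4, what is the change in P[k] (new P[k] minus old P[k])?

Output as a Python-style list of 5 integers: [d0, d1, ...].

Answer: [0, 0, 0, 0, -11]

Derivation:
Element change: A[4] 9 -> -2, delta = -11
For k < 4: P[k] unchanged, delta_P[k] = 0
For k >= 4: P[k] shifts by exactly -11
Delta array: [0, 0, 0, 0, -11]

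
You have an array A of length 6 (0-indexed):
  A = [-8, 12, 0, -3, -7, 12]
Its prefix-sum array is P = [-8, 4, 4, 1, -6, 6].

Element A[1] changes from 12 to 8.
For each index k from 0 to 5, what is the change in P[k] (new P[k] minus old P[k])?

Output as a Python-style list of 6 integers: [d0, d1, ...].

Answer: [0, -4, -4, -4, -4, -4]

Derivation:
Element change: A[1] 12 -> 8, delta = -4
For k < 1: P[k] unchanged, delta_P[k] = 0
For k >= 1: P[k] shifts by exactly -4
Delta array: [0, -4, -4, -4, -4, -4]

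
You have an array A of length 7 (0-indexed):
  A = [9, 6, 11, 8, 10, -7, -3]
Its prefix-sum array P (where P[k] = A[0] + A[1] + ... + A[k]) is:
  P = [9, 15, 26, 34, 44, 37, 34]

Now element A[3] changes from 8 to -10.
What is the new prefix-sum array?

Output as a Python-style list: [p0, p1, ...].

Answer: [9, 15, 26, 16, 26, 19, 16]

Derivation:
Change: A[3] 8 -> -10, delta = -18
P[k] for k < 3: unchanged (A[3] not included)
P[k] for k >= 3: shift by delta = -18
  P[0] = 9 + 0 = 9
  P[1] = 15 + 0 = 15
  P[2] = 26 + 0 = 26
  P[3] = 34 + -18 = 16
  P[4] = 44 + -18 = 26
  P[5] = 37 + -18 = 19
  P[6] = 34 + -18 = 16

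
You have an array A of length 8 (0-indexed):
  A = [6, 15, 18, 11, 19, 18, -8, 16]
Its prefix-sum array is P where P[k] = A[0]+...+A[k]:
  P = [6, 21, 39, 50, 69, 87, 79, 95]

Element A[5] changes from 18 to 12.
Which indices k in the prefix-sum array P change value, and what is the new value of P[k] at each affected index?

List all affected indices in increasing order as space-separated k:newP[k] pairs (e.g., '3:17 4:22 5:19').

P[k] = A[0] + ... + A[k]
P[k] includes A[5] iff k >= 5
Affected indices: 5, 6, ..., 7; delta = -6
  P[5]: 87 + -6 = 81
  P[6]: 79 + -6 = 73
  P[7]: 95 + -6 = 89

Answer: 5:81 6:73 7:89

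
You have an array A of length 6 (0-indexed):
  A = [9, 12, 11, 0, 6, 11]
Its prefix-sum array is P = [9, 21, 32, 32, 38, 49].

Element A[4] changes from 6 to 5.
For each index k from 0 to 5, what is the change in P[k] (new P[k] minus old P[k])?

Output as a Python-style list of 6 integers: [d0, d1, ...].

Answer: [0, 0, 0, 0, -1, -1]

Derivation:
Element change: A[4] 6 -> 5, delta = -1
For k < 4: P[k] unchanged, delta_P[k] = 0
For k >= 4: P[k] shifts by exactly -1
Delta array: [0, 0, 0, 0, -1, -1]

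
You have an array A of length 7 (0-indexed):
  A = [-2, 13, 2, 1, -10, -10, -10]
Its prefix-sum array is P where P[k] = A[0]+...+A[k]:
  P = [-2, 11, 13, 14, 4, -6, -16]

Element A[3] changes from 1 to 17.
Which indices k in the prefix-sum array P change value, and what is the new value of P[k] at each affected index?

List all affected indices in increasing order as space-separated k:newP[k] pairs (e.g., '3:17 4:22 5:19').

Answer: 3:30 4:20 5:10 6:0

Derivation:
P[k] = A[0] + ... + A[k]
P[k] includes A[3] iff k >= 3
Affected indices: 3, 4, ..., 6; delta = 16
  P[3]: 14 + 16 = 30
  P[4]: 4 + 16 = 20
  P[5]: -6 + 16 = 10
  P[6]: -16 + 16 = 0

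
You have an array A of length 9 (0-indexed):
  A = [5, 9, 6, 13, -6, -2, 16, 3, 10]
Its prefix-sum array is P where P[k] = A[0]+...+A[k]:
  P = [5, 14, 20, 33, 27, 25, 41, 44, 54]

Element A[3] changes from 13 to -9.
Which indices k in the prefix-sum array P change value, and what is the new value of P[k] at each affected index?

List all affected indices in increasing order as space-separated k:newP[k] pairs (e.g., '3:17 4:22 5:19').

Answer: 3:11 4:5 5:3 6:19 7:22 8:32

Derivation:
P[k] = A[0] + ... + A[k]
P[k] includes A[3] iff k >= 3
Affected indices: 3, 4, ..., 8; delta = -22
  P[3]: 33 + -22 = 11
  P[4]: 27 + -22 = 5
  P[5]: 25 + -22 = 3
  P[6]: 41 + -22 = 19
  P[7]: 44 + -22 = 22
  P[8]: 54 + -22 = 32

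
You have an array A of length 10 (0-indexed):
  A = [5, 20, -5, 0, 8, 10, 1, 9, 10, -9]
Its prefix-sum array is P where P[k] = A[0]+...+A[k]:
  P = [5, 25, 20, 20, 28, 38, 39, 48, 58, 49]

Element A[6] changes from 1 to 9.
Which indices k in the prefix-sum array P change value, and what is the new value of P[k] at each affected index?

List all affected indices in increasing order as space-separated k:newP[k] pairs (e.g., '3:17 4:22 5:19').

P[k] = A[0] + ... + A[k]
P[k] includes A[6] iff k >= 6
Affected indices: 6, 7, ..., 9; delta = 8
  P[6]: 39 + 8 = 47
  P[7]: 48 + 8 = 56
  P[8]: 58 + 8 = 66
  P[9]: 49 + 8 = 57

Answer: 6:47 7:56 8:66 9:57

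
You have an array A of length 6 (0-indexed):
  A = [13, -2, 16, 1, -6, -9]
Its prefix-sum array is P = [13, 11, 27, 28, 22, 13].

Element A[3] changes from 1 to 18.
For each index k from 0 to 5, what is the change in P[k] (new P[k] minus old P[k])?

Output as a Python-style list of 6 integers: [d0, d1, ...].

Element change: A[3] 1 -> 18, delta = 17
For k < 3: P[k] unchanged, delta_P[k] = 0
For k >= 3: P[k] shifts by exactly 17
Delta array: [0, 0, 0, 17, 17, 17]

Answer: [0, 0, 0, 17, 17, 17]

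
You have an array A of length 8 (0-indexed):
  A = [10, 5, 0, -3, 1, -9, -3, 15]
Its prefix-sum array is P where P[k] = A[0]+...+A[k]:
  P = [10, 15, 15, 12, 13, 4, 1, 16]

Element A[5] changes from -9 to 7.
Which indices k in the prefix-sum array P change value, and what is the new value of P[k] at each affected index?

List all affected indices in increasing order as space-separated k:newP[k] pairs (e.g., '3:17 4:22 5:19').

P[k] = A[0] + ... + A[k]
P[k] includes A[5] iff k >= 5
Affected indices: 5, 6, ..., 7; delta = 16
  P[5]: 4 + 16 = 20
  P[6]: 1 + 16 = 17
  P[7]: 16 + 16 = 32

Answer: 5:20 6:17 7:32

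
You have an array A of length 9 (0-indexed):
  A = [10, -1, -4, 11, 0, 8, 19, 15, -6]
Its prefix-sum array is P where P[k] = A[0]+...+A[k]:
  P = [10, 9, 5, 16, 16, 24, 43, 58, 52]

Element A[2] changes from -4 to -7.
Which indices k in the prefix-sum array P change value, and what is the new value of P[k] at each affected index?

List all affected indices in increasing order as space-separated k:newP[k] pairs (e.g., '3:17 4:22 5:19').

P[k] = A[0] + ... + A[k]
P[k] includes A[2] iff k >= 2
Affected indices: 2, 3, ..., 8; delta = -3
  P[2]: 5 + -3 = 2
  P[3]: 16 + -3 = 13
  P[4]: 16 + -3 = 13
  P[5]: 24 + -3 = 21
  P[6]: 43 + -3 = 40
  P[7]: 58 + -3 = 55
  P[8]: 52 + -3 = 49

Answer: 2:2 3:13 4:13 5:21 6:40 7:55 8:49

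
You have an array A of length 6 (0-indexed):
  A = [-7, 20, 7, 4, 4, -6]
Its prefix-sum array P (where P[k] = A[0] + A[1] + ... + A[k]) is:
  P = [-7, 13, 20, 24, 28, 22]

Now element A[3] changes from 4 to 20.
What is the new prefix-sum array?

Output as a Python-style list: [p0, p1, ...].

Answer: [-7, 13, 20, 40, 44, 38]

Derivation:
Change: A[3] 4 -> 20, delta = 16
P[k] for k < 3: unchanged (A[3] not included)
P[k] for k >= 3: shift by delta = 16
  P[0] = -7 + 0 = -7
  P[1] = 13 + 0 = 13
  P[2] = 20 + 0 = 20
  P[3] = 24 + 16 = 40
  P[4] = 28 + 16 = 44
  P[5] = 22 + 16 = 38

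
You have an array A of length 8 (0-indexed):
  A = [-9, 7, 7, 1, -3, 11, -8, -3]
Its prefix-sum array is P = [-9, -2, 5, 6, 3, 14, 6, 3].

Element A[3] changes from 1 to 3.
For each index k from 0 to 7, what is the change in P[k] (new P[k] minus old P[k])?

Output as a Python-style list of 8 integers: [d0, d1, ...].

Answer: [0, 0, 0, 2, 2, 2, 2, 2]

Derivation:
Element change: A[3] 1 -> 3, delta = 2
For k < 3: P[k] unchanged, delta_P[k] = 0
For k >= 3: P[k] shifts by exactly 2
Delta array: [0, 0, 0, 2, 2, 2, 2, 2]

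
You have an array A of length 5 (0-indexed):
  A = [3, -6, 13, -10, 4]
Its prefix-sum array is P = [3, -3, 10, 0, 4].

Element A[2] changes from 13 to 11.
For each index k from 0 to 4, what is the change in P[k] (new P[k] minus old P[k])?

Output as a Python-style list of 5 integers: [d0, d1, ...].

Element change: A[2] 13 -> 11, delta = -2
For k < 2: P[k] unchanged, delta_P[k] = 0
For k >= 2: P[k] shifts by exactly -2
Delta array: [0, 0, -2, -2, -2]

Answer: [0, 0, -2, -2, -2]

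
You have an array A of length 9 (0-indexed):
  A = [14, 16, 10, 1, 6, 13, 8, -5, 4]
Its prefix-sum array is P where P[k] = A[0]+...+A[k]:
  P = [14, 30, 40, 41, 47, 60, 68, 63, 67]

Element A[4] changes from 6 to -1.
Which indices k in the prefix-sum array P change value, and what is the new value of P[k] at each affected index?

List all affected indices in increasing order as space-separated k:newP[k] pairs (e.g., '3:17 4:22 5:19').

P[k] = A[0] + ... + A[k]
P[k] includes A[4] iff k >= 4
Affected indices: 4, 5, ..., 8; delta = -7
  P[4]: 47 + -7 = 40
  P[5]: 60 + -7 = 53
  P[6]: 68 + -7 = 61
  P[7]: 63 + -7 = 56
  P[8]: 67 + -7 = 60

Answer: 4:40 5:53 6:61 7:56 8:60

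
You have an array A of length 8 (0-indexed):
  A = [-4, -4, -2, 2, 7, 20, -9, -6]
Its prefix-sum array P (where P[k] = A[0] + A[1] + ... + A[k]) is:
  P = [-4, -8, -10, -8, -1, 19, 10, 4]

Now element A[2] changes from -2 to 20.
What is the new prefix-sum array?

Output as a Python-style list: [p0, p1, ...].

Change: A[2] -2 -> 20, delta = 22
P[k] for k < 2: unchanged (A[2] not included)
P[k] for k >= 2: shift by delta = 22
  P[0] = -4 + 0 = -4
  P[1] = -8 + 0 = -8
  P[2] = -10 + 22 = 12
  P[3] = -8 + 22 = 14
  P[4] = -1 + 22 = 21
  P[5] = 19 + 22 = 41
  P[6] = 10 + 22 = 32
  P[7] = 4 + 22 = 26

Answer: [-4, -8, 12, 14, 21, 41, 32, 26]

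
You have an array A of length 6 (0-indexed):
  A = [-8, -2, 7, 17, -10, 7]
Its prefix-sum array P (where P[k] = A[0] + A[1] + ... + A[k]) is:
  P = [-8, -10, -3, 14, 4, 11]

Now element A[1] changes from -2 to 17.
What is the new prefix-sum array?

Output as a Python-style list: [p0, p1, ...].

Answer: [-8, 9, 16, 33, 23, 30]

Derivation:
Change: A[1] -2 -> 17, delta = 19
P[k] for k < 1: unchanged (A[1] not included)
P[k] for k >= 1: shift by delta = 19
  P[0] = -8 + 0 = -8
  P[1] = -10 + 19 = 9
  P[2] = -3 + 19 = 16
  P[3] = 14 + 19 = 33
  P[4] = 4 + 19 = 23
  P[5] = 11 + 19 = 30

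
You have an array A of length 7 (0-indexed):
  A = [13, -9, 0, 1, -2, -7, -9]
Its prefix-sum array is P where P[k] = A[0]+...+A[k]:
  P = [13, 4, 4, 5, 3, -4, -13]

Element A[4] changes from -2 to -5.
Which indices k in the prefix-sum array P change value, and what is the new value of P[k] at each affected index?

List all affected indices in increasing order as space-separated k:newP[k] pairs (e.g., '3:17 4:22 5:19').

P[k] = A[0] + ... + A[k]
P[k] includes A[4] iff k >= 4
Affected indices: 4, 5, ..., 6; delta = -3
  P[4]: 3 + -3 = 0
  P[5]: -4 + -3 = -7
  P[6]: -13 + -3 = -16

Answer: 4:0 5:-7 6:-16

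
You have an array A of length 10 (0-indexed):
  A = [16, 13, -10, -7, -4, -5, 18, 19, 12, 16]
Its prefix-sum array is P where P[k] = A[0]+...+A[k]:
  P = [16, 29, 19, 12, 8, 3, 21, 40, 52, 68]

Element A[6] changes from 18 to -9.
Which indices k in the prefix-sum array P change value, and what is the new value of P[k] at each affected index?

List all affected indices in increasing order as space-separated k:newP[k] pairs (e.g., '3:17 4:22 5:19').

P[k] = A[0] + ... + A[k]
P[k] includes A[6] iff k >= 6
Affected indices: 6, 7, ..., 9; delta = -27
  P[6]: 21 + -27 = -6
  P[7]: 40 + -27 = 13
  P[8]: 52 + -27 = 25
  P[9]: 68 + -27 = 41

Answer: 6:-6 7:13 8:25 9:41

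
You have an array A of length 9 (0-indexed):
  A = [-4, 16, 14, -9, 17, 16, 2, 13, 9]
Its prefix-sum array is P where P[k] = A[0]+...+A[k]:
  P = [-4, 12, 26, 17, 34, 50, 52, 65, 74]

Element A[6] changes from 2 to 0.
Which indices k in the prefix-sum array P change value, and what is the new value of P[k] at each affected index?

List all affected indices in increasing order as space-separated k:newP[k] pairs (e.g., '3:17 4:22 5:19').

P[k] = A[0] + ... + A[k]
P[k] includes A[6] iff k >= 6
Affected indices: 6, 7, ..., 8; delta = -2
  P[6]: 52 + -2 = 50
  P[7]: 65 + -2 = 63
  P[8]: 74 + -2 = 72

Answer: 6:50 7:63 8:72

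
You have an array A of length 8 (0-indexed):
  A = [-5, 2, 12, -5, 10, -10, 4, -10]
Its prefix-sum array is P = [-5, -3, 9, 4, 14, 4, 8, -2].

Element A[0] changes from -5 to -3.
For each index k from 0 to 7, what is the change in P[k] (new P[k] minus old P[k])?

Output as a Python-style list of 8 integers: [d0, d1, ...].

Answer: [2, 2, 2, 2, 2, 2, 2, 2]

Derivation:
Element change: A[0] -5 -> -3, delta = 2
For k < 0: P[k] unchanged, delta_P[k] = 0
For k >= 0: P[k] shifts by exactly 2
Delta array: [2, 2, 2, 2, 2, 2, 2, 2]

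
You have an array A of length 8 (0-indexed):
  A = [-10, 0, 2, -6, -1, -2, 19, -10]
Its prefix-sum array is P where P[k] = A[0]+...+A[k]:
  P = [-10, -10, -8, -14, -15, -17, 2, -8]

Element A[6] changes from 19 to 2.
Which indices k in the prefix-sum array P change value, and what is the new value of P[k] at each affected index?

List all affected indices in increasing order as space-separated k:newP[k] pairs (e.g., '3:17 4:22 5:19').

Answer: 6:-15 7:-25

Derivation:
P[k] = A[0] + ... + A[k]
P[k] includes A[6] iff k >= 6
Affected indices: 6, 7, ..., 7; delta = -17
  P[6]: 2 + -17 = -15
  P[7]: -8 + -17 = -25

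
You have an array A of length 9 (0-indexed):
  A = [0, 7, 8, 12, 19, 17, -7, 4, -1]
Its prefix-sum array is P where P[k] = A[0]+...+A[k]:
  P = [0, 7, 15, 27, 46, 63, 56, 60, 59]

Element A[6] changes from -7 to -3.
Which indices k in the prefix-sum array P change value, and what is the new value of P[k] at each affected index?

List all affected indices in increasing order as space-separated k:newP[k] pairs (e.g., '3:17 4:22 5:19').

Answer: 6:60 7:64 8:63

Derivation:
P[k] = A[0] + ... + A[k]
P[k] includes A[6] iff k >= 6
Affected indices: 6, 7, ..., 8; delta = 4
  P[6]: 56 + 4 = 60
  P[7]: 60 + 4 = 64
  P[8]: 59 + 4 = 63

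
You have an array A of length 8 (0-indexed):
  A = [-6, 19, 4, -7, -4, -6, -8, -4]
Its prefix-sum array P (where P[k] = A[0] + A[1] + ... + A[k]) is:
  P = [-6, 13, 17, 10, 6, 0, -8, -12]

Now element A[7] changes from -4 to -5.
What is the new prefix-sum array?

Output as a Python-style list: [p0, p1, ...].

Change: A[7] -4 -> -5, delta = -1
P[k] for k < 7: unchanged (A[7] not included)
P[k] for k >= 7: shift by delta = -1
  P[0] = -6 + 0 = -6
  P[1] = 13 + 0 = 13
  P[2] = 17 + 0 = 17
  P[3] = 10 + 0 = 10
  P[4] = 6 + 0 = 6
  P[5] = 0 + 0 = 0
  P[6] = -8 + 0 = -8
  P[7] = -12 + -1 = -13

Answer: [-6, 13, 17, 10, 6, 0, -8, -13]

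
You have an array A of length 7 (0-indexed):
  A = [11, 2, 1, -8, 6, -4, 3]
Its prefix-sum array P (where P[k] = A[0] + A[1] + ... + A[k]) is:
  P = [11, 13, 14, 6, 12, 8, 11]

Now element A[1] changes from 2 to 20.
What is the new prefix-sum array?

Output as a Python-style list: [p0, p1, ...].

Change: A[1] 2 -> 20, delta = 18
P[k] for k < 1: unchanged (A[1] not included)
P[k] for k >= 1: shift by delta = 18
  P[0] = 11 + 0 = 11
  P[1] = 13 + 18 = 31
  P[2] = 14 + 18 = 32
  P[3] = 6 + 18 = 24
  P[4] = 12 + 18 = 30
  P[5] = 8 + 18 = 26
  P[6] = 11 + 18 = 29

Answer: [11, 31, 32, 24, 30, 26, 29]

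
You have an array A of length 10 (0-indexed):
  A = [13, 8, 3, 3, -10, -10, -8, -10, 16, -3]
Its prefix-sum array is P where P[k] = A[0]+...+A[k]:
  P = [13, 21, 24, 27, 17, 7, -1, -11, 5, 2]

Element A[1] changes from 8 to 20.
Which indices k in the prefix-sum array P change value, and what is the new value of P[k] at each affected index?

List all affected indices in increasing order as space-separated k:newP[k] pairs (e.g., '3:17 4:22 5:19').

Answer: 1:33 2:36 3:39 4:29 5:19 6:11 7:1 8:17 9:14

Derivation:
P[k] = A[0] + ... + A[k]
P[k] includes A[1] iff k >= 1
Affected indices: 1, 2, ..., 9; delta = 12
  P[1]: 21 + 12 = 33
  P[2]: 24 + 12 = 36
  P[3]: 27 + 12 = 39
  P[4]: 17 + 12 = 29
  P[5]: 7 + 12 = 19
  P[6]: -1 + 12 = 11
  P[7]: -11 + 12 = 1
  P[8]: 5 + 12 = 17
  P[9]: 2 + 12 = 14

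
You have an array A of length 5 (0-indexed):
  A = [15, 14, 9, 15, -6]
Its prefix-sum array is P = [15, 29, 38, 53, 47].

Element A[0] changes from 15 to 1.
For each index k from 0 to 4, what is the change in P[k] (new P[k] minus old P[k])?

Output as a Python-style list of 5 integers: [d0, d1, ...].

Answer: [-14, -14, -14, -14, -14]

Derivation:
Element change: A[0] 15 -> 1, delta = -14
For k < 0: P[k] unchanged, delta_P[k] = 0
For k >= 0: P[k] shifts by exactly -14
Delta array: [-14, -14, -14, -14, -14]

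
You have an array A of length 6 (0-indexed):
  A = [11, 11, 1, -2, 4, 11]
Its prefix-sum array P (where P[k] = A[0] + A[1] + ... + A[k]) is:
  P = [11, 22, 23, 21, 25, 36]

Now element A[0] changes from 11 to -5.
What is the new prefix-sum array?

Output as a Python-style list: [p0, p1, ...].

Answer: [-5, 6, 7, 5, 9, 20]

Derivation:
Change: A[0] 11 -> -5, delta = -16
P[k] for k < 0: unchanged (A[0] not included)
P[k] for k >= 0: shift by delta = -16
  P[0] = 11 + -16 = -5
  P[1] = 22 + -16 = 6
  P[2] = 23 + -16 = 7
  P[3] = 21 + -16 = 5
  P[4] = 25 + -16 = 9
  P[5] = 36 + -16 = 20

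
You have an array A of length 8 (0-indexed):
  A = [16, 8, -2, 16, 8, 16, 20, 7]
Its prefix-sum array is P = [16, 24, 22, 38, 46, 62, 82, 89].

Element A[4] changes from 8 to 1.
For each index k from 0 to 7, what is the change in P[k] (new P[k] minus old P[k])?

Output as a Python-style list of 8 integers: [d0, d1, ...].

Answer: [0, 0, 0, 0, -7, -7, -7, -7]

Derivation:
Element change: A[4] 8 -> 1, delta = -7
For k < 4: P[k] unchanged, delta_P[k] = 0
For k >= 4: P[k] shifts by exactly -7
Delta array: [0, 0, 0, 0, -7, -7, -7, -7]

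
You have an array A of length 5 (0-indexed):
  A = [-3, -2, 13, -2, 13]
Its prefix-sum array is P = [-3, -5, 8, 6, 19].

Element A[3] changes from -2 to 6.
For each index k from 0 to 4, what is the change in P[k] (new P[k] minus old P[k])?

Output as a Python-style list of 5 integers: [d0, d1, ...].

Answer: [0, 0, 0, 8, 8]

Derivation:
Element change: A[3] -2 -> 6, delta = 8
For k < 3: P[k] unchanged, delta_P[k] = 0
For k >= 3: P[k] shifts by exactly 8
Delta array: [0, 0, 0, 8, 8]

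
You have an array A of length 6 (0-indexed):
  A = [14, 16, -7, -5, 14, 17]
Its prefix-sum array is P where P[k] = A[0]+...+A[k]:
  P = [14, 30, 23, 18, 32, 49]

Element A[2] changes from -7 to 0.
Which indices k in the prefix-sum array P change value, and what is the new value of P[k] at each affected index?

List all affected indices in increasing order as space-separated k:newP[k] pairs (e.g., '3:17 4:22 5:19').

P[k] = A[0] + ... + A[k]
P[k] includes A[2] iff k >= 2
Affected indices: 2, 3, ..., 5; delta = 7
  P[2]: 23 + 7 = 30
  P[3]: 18 + 7 = 25
  P[4]: 32 + 7 = 39
  P[5]: 49 + 7 = 56

Answer: 2:30 3:25 4:39 5:56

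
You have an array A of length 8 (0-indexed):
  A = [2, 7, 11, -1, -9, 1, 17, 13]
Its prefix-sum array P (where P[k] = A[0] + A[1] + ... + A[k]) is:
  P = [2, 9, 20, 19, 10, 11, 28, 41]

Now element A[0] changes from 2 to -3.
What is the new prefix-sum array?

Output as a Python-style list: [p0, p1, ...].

Change: A[0] 2 -> -3, delta = -5
P[k] for k < 0: unchanged (A[0] not included)
P[k] for k >= 0: shift by delta = -5
  P[0] = 2 + -5 = -3
  P[1] = 9 + -5 = 4
  P[2] = 20 + -5 = 15
  P[3] = 19 + -5 = 14
  P[4] = 10 + -5 = 5
  P[5] = 11 + -5 = 6
  P[6] = 28 + -5 = 23
  P[7] = 41 + -5 = 36

Answer: [-3, 4, 15, 14, 5, 6, 23, 36]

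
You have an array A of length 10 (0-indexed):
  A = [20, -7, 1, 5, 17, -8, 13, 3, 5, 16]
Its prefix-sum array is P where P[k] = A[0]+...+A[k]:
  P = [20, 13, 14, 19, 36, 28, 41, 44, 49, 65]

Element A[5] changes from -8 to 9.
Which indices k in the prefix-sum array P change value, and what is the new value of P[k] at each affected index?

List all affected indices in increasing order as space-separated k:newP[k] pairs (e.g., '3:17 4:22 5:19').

Answer: 5:45 6:58 7:61 8:66 9:82

Derivation:
P[k] = A[0] + ... + A[k]
P[k] includes A[5] iff k >= 5
Affected indices: 5, 6, ..., 9; delta = 17
  P[5]: 28 + 17 = 45
  P[6]: 41 + 17 = 58
  P[7]: 44 + 17 = 61
  P[8]: 49 + 17 = 66
  P[9]: 65 + 17 = 82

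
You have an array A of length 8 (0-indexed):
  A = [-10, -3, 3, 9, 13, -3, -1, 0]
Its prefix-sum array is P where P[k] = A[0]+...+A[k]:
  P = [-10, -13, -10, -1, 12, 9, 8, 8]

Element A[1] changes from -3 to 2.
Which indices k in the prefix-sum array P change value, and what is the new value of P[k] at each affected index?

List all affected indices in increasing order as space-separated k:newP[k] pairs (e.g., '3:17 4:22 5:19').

Answer: 1:-8 2:-5 3:4 4:17 5:14 6:13 7:13

Derivation:
P[k] = A[0] + ... + A[k]
P[k] includes A[1] iff k >= 1
Affected indices: 1, 2, ..., 7; delta = 5
  P[1]: -13 + 5 = -8
  P[2]: -10 + 5 = -5
  P[3]: -1 + 5 = 4
  P[4]: 12 + 5 = 17
  P[5]: 9 + 5 = 14
  P[6]: 8 + 5 = 13
  P[7]: 8 + 5 = 13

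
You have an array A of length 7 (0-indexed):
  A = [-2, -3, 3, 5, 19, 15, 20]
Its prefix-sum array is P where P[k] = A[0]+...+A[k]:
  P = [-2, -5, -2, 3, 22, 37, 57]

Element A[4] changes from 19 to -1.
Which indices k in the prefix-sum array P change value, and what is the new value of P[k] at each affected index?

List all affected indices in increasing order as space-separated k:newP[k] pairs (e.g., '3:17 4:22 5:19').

P[k] = A[0] + ... + A[k]
P[k] includes A[4] iff k >= 4
Affected indices: 4, 5, ..., 6; delta = -20
  P[4]: 22 + -20 = 2
  P[5]: 37 + -20 = 17
  P[6]: 57 + -20 = 37

Answer: 4:2 5:17 6:37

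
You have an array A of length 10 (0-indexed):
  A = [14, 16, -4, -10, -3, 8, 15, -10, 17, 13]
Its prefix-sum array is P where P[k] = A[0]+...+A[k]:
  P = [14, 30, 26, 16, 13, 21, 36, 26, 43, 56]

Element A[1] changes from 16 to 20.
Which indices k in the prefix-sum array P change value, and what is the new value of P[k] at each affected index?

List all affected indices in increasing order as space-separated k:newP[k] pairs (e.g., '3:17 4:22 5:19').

Answer: 1:34 2:30 3:20 4:17 5:25 6:40 7:30 8:47 9:60

Derivation:
P[k] = A[0] + ... + A[k]
P[k] includes A[1] iff k >= 1
Affected indices: 1, 2, ..., 9; delta = 4
  P[1]: 30 + 4 = 34
  P[2]: 26 + 4 = 30
  P[3]: 16 + 4 = 20
  P[4]: 13 + 4 = 17
  P[5]: 21 + 4 = 25
  P[6]: 36 + 4 = 40
  P[7]: 26 + 4 = 30
  P[8]: 43 + 4 = 47
  P[9]: 56 + 4 = 60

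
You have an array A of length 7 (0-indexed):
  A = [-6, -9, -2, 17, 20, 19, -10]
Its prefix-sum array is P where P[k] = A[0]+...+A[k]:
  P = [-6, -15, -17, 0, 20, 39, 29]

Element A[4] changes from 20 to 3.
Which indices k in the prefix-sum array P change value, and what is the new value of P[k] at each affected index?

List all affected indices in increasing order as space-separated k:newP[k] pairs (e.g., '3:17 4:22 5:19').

P[k] = A[0] + ... + A[k]
P[k] includes A[4] iff k >= 4
Affected indices: 4, 5, ..., 6; delta = -17
  P[4]: 20 + -17 = 3
  P[5]: 39 + -17 = 22
  P[6]: 29 + -17 = 12

Answer: 4:3 5:22 6:12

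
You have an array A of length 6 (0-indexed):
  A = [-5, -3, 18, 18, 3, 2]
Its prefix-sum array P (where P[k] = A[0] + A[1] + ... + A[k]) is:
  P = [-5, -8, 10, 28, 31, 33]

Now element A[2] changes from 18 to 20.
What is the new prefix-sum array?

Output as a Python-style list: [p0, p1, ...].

Change: A[2] 18 -> 20, delta = 2
P[k] for k < 2: unchanged (A[2] not included)
P[k] for k >= 2: shift by delta = 2
  P[0] = -5 + 0 = -5
  P[1] = -8 + 0 = -8
  P[2] = 10 + 2 = 12
  P[3] = 28 + 2 = 30
  P[4] = 31 + 2 = 33
  P[5] = 33 + 2 = 35

Answer: [-5, -8, 12, 30, 33, 35]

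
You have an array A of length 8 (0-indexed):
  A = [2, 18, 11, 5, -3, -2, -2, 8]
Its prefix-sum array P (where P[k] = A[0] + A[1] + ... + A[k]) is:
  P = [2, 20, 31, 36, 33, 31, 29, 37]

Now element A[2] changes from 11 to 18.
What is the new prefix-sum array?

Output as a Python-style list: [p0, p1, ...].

Answer: [2, 20, 38, 43, 40, 38, 36, 44]

Derivation:
Change: A[2] 11 -> 18, delta = 7
P[k] for k < 2: unchanged (A[2] not included)
P[k] for k >= 2: shift by delta = 7
  P[0] = 2 + 0 = 2
  P[1] = 20 + 0 = 20
  P[2] = 31 + 7 = 38
  P[3] = 36 + 7 = 43
  P[4] = 33 + 7 = 40
  P[5] = 31 + 7 = 38
  P[6] = 29 + 7 = 36
  P[7] = 37 + 7 = 44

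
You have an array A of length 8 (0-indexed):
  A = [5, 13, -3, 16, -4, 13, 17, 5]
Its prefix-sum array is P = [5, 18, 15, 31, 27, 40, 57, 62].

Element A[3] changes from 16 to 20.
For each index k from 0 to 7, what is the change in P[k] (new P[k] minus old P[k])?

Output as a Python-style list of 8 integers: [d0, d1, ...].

Element change: A[3] 16 -> 20, delta = 4
For k < 3: P[k] unchanged, delta_P[k] = 0
For k >= 3: P[k] shifts by exactly 4
Delta array: [0, 0, 0, 4, 4, 4, 4, 4]

Answer: [0, 0, 0, 4, 4, 4, 4, 4]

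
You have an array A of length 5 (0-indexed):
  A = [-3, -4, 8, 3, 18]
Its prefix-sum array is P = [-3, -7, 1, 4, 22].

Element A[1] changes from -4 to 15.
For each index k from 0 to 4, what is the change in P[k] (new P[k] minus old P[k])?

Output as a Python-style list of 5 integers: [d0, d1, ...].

Answer: [0, 19, 19, 19, 19]

Derivation:
Element change: A[1] -4 -> 15, delta = 19
For k < 1: P[k] unchanged, delta_P[k] = 0
For k >= 1: P[k] shifts by exactly 19
Delta array: [0, 19, 19, 19, 19]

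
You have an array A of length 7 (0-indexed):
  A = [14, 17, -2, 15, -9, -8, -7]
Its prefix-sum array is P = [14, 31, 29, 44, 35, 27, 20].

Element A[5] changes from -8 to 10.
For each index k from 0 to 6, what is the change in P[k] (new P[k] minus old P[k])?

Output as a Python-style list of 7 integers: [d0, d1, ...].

Element change: A[5] -8 -> 10, delta = 18
For k < 5: P[k] unchanged, delta_P[k] = 0
For k >= 5: P[k] shifts by exactly 18
Delta array: [0, 0, 0, 0, 0, 18, 18]

Answer: [0, 0, 0, 0, 0, 18, 18]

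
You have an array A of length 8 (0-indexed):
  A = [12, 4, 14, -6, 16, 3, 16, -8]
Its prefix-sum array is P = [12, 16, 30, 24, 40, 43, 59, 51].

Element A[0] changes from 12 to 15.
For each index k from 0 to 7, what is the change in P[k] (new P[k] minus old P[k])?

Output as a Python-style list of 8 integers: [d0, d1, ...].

Answer: [3, 3, 3, 3, 3, 3, 3, 3]

Derivation:
Element change: A[0] 12 -> 15, delta = 3
For k < 0: P[k] unchanged, delta_P[k] = 0
For k >= 0: P[k] shifts by exactly 3
Delta array: [3, 3, 3, 3, 3, 3, 3, 3]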